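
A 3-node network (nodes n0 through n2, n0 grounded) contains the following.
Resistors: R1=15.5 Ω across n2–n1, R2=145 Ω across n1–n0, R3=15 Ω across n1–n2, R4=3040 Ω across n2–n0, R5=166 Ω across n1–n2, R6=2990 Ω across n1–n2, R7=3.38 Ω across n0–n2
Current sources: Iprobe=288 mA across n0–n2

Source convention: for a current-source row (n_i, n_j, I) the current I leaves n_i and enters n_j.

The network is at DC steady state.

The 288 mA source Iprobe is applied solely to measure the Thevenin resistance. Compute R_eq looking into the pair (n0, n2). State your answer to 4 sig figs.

R_eq = 3.303 Ω

Apply KCL at each of the 2 non-ground nodes and solve the resulting linear system.
Node n1: branches {R1, R2, R3, R5, R6} → V_1 = 0.9058
Node n2: branches {R1, R3, R4, R5, R6, R7, Iprobe} → V_2 = 0.9513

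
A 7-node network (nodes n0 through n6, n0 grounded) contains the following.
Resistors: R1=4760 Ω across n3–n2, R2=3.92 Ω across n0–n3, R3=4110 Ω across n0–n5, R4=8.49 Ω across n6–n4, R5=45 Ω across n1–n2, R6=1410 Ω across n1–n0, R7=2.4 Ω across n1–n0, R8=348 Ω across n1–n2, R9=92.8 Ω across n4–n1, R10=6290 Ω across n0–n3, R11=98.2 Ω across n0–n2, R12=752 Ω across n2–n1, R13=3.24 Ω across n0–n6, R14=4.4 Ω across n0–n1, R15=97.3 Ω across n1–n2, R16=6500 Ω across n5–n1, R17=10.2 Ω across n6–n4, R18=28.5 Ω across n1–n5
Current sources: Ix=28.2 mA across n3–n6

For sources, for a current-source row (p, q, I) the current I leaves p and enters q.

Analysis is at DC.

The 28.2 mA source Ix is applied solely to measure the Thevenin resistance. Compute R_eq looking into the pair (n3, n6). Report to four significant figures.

R_eq = 7.052 Ω

Element admittances at DC:
  Y(R1) = 0.0002101 S between n3,n2
  Y(R2) = 0.2551 S between n0,n3
  Y(R3) = 0.0002433 S between n0,n5
  Y(R4) = 0.1178 S between n6,n4
  Y(R5) = 0.02222 S between n1,n2
  Y(R6) = 0.0007092 S between n1,n0
  Y(R7) = 0.4167 S between n1,n0
  Y(R8) = 0.002874 S between n1,n2
  Y(R9) = 0.01078 S between n4,n1
  Y(R10) = 0.0001590 S between n0,n3
  Y(R11) = 0.01018 S between n0,n2
  Y(R12) = 0.001330 S between n2,n1
  Y(R13) = 0.3086 S between n0,n6
  Y(R14) = 0.2273 S between n0,n1
  Y(R15) = 0.01028 S between n1,n2
  Y(R16) = 0.0001538 S between n5,n1
  Y(R17) = 0.09804 S between n6,n4
  Y(R18) = 0.03509 S between n1,n5
  Ix: injects 0.0282 A into n6 (from n3)
Assemble and solve the 6×6 MNA system:
  V(n1)=0.001342  V(n2)=0.0005533  V(n3)=-0.1104  V(n4)=0.08433  V(n5)=0.001333  V(n6)=0.08847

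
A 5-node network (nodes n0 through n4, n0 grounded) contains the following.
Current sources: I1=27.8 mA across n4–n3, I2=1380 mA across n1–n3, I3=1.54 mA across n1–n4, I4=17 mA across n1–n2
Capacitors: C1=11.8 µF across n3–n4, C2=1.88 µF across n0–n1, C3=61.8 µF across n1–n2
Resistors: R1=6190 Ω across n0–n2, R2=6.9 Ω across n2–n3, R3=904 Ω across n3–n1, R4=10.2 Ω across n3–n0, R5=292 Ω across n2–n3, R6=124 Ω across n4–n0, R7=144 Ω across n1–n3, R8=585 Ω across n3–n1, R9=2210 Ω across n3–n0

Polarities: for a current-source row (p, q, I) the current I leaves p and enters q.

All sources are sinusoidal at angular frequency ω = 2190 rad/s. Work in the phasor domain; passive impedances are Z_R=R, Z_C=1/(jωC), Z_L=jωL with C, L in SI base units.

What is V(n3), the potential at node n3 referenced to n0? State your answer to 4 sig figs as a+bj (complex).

Apply KCL at each of the 4 non-ground nodes and solve the resulting linear system.
Node n1: branches {C2, R3, I2, R7, C3, R8, I3, I4} → V_1 = -8.457+9.301j
Node n2: branches {R1, R2, R5, C3, I4} → V_2 = -8.061-0.1108j
Node n3: branches {I1, C1, R2, R3, R4, I2, R5, R7, R8, R9} → V_3 = 0.4015+0.2499j
Node n4: branches {I1, C1, R6, I3} → V_4 = 0.005871+1.268j

0.4015+0.2499j V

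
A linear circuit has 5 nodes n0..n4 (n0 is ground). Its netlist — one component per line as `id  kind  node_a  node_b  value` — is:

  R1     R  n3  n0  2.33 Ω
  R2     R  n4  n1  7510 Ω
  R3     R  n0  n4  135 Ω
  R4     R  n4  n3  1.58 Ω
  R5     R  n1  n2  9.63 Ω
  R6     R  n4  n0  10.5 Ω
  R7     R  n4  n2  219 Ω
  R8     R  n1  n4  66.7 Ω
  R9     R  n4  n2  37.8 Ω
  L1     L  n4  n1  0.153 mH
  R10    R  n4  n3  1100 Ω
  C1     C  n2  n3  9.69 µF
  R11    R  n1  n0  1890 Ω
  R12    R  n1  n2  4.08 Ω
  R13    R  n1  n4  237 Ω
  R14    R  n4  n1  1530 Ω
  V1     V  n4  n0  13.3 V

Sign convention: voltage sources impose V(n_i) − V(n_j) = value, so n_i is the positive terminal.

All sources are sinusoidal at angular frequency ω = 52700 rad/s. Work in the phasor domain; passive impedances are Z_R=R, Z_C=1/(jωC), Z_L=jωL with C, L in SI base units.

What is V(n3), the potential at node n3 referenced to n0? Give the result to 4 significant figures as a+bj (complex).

MNA unknowns: 4 node voltages V₁..V_4 plus 1 source current (V1)
R1: Y=0.4292+0.000j on G[3,0]
R2: Y=0.0001332+0.000j on G[4,1]
R3: Y=0.007407+0.000j on G[0,4]
R4: Y=0.6329+0.000j on G[4,3]
R5: Y=0.1038+0.000j on G[1,2]
R6: Y=0.09524+0.000j on G[4,0]
R7: Y=0.004566+0.000j on G[4,2]
R8: Y=0.01499+0.000j on G[1,4]
R9: Y=0.02646+0.000j on G[4,2]
L1: Y=0.000-0.1240j on G[4,1]
R10: Y=0.0009091+0.000j on G[4,3]
C1: Y=0.000+0.5107j on G[2,3]
R11: Y=0.0005291+0.000j on G[1,0]
R12: Y=0.2451+0.000j on G[1,2]
R13: Y=0.004219+0.000j on G[1,4]
R14: Y=0.0006536+0.000j on G[4,1]
V1: row V4−V0=13.3, i_V1 at 4,0
solve → V1=8.983-2.983j, V2=7.689-1.624j, V3=8.519-0.3987j, V4=13.30+0.000j
aux → i_V1=-5.026+0.1727j

8.519-0.3987j V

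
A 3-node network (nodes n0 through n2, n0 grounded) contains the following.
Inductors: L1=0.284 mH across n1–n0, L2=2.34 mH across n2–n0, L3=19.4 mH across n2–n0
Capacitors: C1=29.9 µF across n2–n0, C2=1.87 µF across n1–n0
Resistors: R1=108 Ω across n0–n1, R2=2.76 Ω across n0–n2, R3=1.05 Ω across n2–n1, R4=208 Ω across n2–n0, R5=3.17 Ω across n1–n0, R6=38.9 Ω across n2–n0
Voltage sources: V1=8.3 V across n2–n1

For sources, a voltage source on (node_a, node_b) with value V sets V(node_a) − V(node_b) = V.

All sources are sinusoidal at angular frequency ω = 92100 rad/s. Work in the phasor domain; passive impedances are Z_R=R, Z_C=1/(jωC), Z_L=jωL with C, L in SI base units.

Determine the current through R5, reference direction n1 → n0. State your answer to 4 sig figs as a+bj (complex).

Element admittances at ω=92100 rad/s:
  Y(L1) = 0.000-0.03823j S between n1,n0
  Y(C1) = 0.000+2.754j S between n2,n0
  Y(R1) = 0.009259+0.000j S between n0,n1
  Y(R2) = 0.3623+0.000j S between n0,n2
  Y(L2) = 0.000-0.004640j S between n2,n0
  Y(R3) = 0.9524+0.000j S between n2,n1
  Y(L3) = 0.000-0.0005597j S between n2,n0
  Y(R4) = 0.004808+0.000j S between n2,n0
  Y(R5) = 0.3155+0.000j S between n1,n0
  Y(R6) = 0.02571+0.000j S between n2,n0
  Y(C2) = 0.000+0.1722j S between n1,n0
  V1: constraint V(n2)−V(n1) = 8.3
Assemble and solve the 3×3 MNA system:
  V(n1)=-7.718-0.7900j  V(n2)=0.5825-0.7900j
  i(V1)=-10.30-1.291j

-2.435-0.2492j A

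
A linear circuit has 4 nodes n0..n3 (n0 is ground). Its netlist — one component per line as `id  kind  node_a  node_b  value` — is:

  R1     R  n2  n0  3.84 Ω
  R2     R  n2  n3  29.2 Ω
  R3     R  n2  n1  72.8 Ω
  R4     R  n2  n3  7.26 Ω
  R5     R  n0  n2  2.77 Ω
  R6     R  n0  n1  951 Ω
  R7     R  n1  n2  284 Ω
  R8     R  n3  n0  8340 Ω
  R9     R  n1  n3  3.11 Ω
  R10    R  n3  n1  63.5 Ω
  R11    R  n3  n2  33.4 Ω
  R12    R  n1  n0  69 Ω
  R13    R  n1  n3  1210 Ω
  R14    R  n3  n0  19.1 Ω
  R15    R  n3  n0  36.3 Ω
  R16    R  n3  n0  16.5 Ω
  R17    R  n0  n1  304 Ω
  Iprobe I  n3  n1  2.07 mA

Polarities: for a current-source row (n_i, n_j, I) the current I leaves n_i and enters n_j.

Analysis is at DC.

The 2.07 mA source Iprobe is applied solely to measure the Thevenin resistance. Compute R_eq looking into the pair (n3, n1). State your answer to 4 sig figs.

R_eq = 2.697 Ω

Element admittances at DC:
  Y(R1) = 0.2604 S between n2,n0
  Y(R2) = 0.03425 S between n2,n3
  Y(R3) = 0.01374 S between n2,n1
  Y(R4) = 0.1377 S between n2,n3
  Y(R5) = 0.3610 S between n0,n2
  Y(R6) = 0.001052 S between n0,n1
  Y(R7) = 0.003521 S between n1,n2
  Y(R8) = 0.0001199 S between n3,n0
  Y(R9) = 0.3215 S between n1,n3
  Y(R10) = 0.01575 S between n3,n1
  Y(R11) = 0.02994 S between n3,n2
  Y(R12) = 0.01449 S between n1,n0
  Y(R13) = 0.0008264 S between n1,n3
  Y(R14) = 0.05236 S between n3,n0
  Y(R15) = 0.02755 S between n3,n0
  Y(R16) = 0.06061 S between n3,n0
  Y(R17) = 0.003289 S between n0,n1
  Iprobe: injects 0.00207 A into n1 (from n3)
Assemble and solve the 3×3 MNA system:
  V(n1)=0.005035  V(n2)=-2.843e-05  V(n3)=-0.0005486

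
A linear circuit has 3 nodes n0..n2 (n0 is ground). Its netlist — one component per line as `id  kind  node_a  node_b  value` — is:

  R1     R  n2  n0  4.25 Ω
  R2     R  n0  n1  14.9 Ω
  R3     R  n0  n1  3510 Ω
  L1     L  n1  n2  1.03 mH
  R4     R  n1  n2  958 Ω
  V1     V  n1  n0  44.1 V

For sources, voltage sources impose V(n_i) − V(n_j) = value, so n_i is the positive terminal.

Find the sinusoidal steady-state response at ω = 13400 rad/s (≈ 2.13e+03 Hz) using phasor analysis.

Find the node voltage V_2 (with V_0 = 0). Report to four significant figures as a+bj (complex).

3.967-12.30j V

Element admittances at ω=13400 rad/s:
  Y(R1) = 0.2353+0.000j S between n2,n0
  Y(R2) = 0.06711+0.000j S between n0,n1
  Y(R3) = 0.0002849+0.000j S between n0,n1
  Y(L1) = 0.000-0.07245j S between n1,n2
  Y(R4) = 0.001044+0.000j S between n1,n2
  V1: constraint V(n1)−V(n0) = 44.1
Assemble and solve the 3×3 MNA system:
  V(n1)=44.10+0.000j  V(n2)=3.967-12.30j
  i(V1)=-3.906+2.895j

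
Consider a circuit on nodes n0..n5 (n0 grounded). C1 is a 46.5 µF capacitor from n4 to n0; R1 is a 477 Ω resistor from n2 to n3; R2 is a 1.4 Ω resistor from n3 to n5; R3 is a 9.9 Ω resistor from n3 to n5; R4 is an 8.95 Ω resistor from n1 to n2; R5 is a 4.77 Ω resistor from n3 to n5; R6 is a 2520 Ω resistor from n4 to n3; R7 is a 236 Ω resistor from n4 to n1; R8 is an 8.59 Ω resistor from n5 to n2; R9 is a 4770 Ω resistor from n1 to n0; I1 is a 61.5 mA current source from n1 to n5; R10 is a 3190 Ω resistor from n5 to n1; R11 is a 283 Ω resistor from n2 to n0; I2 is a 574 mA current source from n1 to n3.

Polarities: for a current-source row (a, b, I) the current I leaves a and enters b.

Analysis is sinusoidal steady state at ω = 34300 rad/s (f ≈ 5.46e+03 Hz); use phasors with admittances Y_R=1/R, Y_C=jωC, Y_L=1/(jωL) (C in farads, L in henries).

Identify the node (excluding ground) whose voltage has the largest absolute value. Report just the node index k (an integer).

3

Element admittances at ω=34300 rad/s:
  Y(C1) = 0.000+1.595j S between n4,n0
  Y(R1) = 0.002096+0.000j S between n2,n3
  Y(R2) = 0.7143+0.000j S between n3,n5
  Y(R3) = 0.1010+0.000j S between n3,n5
  Y(R4) = 0.1117+0.000j S between n1,n2
  Y(R5) = 0.2096+0.000j S between n3,n5
  Y(R6) = 0.0003968+0.000j S between n4,n3
  Y(R7) = 0.004237+0.000j S between n4,n1
  Y(R8) = 0.1164+0.000j S between n5,n2
  Y(R9) = 0.0002096+0.000j S between n1,n0
  I1: injects 0.0615 A into n5 (from n1)
  Y(R10) = 0.0003135+0.000j S between n5,n1
  Y(R11) = 0.003534+0.000j S between n2,n0
  I2: injects 0.574 A into n3 (from n1)
Assemble and solve the 5×5 MNA system:
  V(n1)=-2.877+0.003098j  V(n2)=2.666+0.003011j  V(n3)=8.506+0.003021j  V(n4)=-7.079e-06+0.005527j  V(n5)=7.961+0.003020j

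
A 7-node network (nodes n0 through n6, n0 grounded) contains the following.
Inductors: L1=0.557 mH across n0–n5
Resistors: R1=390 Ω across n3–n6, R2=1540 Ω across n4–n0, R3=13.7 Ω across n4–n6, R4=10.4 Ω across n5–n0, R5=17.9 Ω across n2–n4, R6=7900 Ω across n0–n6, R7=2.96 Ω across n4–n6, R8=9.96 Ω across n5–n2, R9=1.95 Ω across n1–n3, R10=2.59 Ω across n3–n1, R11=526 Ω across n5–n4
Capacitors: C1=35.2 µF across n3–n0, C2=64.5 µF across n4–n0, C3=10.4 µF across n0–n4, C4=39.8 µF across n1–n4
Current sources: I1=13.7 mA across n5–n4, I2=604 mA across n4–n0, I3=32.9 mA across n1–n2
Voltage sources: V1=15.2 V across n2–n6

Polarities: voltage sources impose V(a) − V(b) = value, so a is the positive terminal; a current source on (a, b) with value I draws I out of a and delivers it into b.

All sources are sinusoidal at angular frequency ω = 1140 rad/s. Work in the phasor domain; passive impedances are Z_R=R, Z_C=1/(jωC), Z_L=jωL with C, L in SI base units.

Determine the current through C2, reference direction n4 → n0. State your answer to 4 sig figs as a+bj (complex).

MNA unknowns: 6 node voltages V₁..V_6 plus 1 source current (V1)
L1: Y=0.000-1.575j on G[0,5]
R1: Y=0.002564+0.000j on G[3,6]
R2: Y=0.0006494+0.000j on G[4,0]
C1: Y=0.000+0.04013j on G[3,0]
R3: Y=0.07299+0.000j on G[4,6]
R4: Y=0.09615+0.000j on G[5,0]
C2: Y=0.000+0.07353j on G[4,0]
R5: Y=0.05587+0.000j on G[2,4]
R6: Y=0.0001266+0.000j on G[0,6]
R7: Y=0.3378+0.000j on G[4,6]
C3: Y=0.000+0.01186j on G[0,4]
R8: Y=0.1004+0.000j on G[5,2]
R9: Y=0.5128+0.000j on G[1,3]
R10: Y=0.3861+0.000j on G[3,1]
R11: Y=0.001901+0.000j on G[5,4]
I1: z[5]−=0.0137, z[4]+=0.0137
C4: Y=0.000+0.04537j on G[1,4]
I2: z[4]−=0.604, z[0]+=0.604
I3: z[1]−=0.0329, z[2]+=0.0329
V1: row V2−V6=15.2, i_V1 at 2,6
solve → V1=-4.151+5.769j, V2=4.651+8.221j, V3=-3.904+5.950j, V4=-7.732+9.931j, V5=-0.4932+0.3407j, V6=-10.55+8.221j
aux → i_V1=-1.175-0.6956j

-0.7302-0.5686j A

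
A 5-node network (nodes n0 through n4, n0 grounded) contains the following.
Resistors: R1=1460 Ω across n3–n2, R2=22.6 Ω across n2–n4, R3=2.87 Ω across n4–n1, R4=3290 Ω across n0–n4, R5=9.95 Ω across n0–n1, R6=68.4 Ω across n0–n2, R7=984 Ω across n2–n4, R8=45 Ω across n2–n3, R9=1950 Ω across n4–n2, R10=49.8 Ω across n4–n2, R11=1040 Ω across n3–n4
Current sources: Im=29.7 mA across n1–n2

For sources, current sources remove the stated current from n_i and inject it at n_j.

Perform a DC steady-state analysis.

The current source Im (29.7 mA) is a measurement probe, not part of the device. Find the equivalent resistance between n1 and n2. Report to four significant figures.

R_eq = 14.53 Ω

Apply KCL at each of the 4 non-ground nodes and solve the resulting linear system.
Node n1: branches {R3, R5, Im} → V_1 = -0.05486
Node n2: branches {R1, R2, R6, R7, R8, R9, R10, Im} → V_2 = 0.3768
Node n3: branches {R1, R8, R11} → V_3 = 0.3622
Node n4: branches {R2, R3, R4, R7, R9, R10, R11} → V_4 = 0.01456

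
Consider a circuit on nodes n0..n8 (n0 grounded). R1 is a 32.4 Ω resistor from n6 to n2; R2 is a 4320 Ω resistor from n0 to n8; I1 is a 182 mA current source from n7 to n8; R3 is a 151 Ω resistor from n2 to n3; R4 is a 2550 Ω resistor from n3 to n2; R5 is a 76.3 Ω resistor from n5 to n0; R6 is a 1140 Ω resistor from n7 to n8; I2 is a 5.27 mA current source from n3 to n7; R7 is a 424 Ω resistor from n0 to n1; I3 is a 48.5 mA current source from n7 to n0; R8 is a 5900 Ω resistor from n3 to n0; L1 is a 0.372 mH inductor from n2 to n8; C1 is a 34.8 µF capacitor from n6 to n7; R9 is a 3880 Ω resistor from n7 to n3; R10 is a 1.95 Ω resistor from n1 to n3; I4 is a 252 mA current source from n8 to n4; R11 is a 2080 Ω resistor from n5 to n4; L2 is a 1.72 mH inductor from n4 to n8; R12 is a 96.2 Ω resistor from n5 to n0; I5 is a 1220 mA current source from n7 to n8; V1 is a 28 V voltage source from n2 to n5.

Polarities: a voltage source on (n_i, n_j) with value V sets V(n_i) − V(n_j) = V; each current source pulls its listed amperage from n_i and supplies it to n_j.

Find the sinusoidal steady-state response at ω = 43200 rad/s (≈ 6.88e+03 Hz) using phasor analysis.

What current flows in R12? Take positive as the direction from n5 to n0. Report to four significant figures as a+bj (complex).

-0.04188-0.002066j A

Element admittances at ω=43200 rad/s:
  Y(R1) = 0.03086+0.000j S between n6,n2
  Y(R2) = 0.0002315+0.000j S between n0,n8
  I1: injects 0.182 A into n8 (from n7)
  Y(R3) = 0.006623+0.000j S between n2,n3
  Y(R4) = 0.0003922+0.000j S between n3,n2
  Y(R5) = 0.01311+0.000j S between n5,n0
  Y(R6) = 0.0008772+0.000j S between n7,n8
  I2: injects 0.00527 A into n7 (from n3)
  Y(R7) = 0.002358+0.000j S between n0,n1
  I3: injects 0.0485 A into n0 (from n7)
  Y(R8) = 0.0001695+0.000j S between n3,n0
  Y(L1) = 0.000-0.06223j S between n2,n8
  Y(C1) = 0.000+1.503j S between n6,n7
  Y(R9) = 0.0002577+0.000j S between n7,n3
  Y(R10) = 0.5128+0.000j S between n1,n3
  I4: injects 0.252 A into n4 (from n8)
  Y(R11) = 0.0004808+0.000j S between n5,n4
  Y(L2) = 0.000-0.01346j S between n4,n8
  Y(R12) = 0.01040+0.000j S between n5,n0
  I5: injects 1.22 A into n8 (from n7)
  V1: constraint V(n2)−V(n5) = 28
Assemble and solve the 9×9 MNA system:
  V(n1)=16.01-0.1080j  V(n2)=23.97-0.1988j  V(n3)=16.08-0.1085j  V(n4)=26.04+39.01j  V(n5)=-4.029-0.1988j  V(n6)=-21.24+0.3601j  V(n7)=-21.23+1.288j  V(n8)=24.64+21.36j
  i(V1)=-0.1091-0.02352j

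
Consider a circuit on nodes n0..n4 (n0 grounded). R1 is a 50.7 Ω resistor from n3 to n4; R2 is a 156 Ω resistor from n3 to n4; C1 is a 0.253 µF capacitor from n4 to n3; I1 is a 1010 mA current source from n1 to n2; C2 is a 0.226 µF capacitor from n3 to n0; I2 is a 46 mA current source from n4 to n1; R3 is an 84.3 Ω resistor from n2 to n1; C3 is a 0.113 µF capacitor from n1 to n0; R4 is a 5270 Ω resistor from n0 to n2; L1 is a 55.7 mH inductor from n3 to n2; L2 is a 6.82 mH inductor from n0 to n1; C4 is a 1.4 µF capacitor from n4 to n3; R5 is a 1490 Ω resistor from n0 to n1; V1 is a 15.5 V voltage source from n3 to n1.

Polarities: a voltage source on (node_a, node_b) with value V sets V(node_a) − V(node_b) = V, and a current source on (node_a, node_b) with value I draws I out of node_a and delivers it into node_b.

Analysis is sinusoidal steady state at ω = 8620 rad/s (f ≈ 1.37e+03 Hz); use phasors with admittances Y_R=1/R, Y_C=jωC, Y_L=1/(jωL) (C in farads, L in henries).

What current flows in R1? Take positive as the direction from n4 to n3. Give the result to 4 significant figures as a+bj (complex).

MNA unknowns: 4 node voltages V₁..V_4 plus 1 source current (V1)
R1: Y=0.01972+0.000j on G[3,4]
R2: Y=0.006410+0.000j on G[3,4]
C1: Y=0.000+0.002181j on G[4,3]
I1: z[1]−=1.01, z[2]+=1.01
C2: Y=0.000+0.001948j on G[3,0]
I2: z[4]−=0.046, z[1]+=0.046
R3: Y=0.01186+0.000j on G[2,1]
C3: Y=0.000+0.0009741j on G[1,0]
R4: Y=0.0001898+0.000j on G[0,2]
L1: Y=0.000-0.002083j on G[3,2]
L2: Y=0.000-0.01701j on G[0,1]
C4: Y=0.000+0.01207j on G[4,3]
R5: Y=0.0006711+0.000j on G[0,1]
V1: row V3−V1=15.5, i_V1 at 3,1
solve → V1=2.222-1.237j, V2=84.01+10.24j, V3=17.72-1.237j, V4=16.37-0.4976j
aux → i_V1=-0.02451-0.1726j

-0.02676+0.01459j A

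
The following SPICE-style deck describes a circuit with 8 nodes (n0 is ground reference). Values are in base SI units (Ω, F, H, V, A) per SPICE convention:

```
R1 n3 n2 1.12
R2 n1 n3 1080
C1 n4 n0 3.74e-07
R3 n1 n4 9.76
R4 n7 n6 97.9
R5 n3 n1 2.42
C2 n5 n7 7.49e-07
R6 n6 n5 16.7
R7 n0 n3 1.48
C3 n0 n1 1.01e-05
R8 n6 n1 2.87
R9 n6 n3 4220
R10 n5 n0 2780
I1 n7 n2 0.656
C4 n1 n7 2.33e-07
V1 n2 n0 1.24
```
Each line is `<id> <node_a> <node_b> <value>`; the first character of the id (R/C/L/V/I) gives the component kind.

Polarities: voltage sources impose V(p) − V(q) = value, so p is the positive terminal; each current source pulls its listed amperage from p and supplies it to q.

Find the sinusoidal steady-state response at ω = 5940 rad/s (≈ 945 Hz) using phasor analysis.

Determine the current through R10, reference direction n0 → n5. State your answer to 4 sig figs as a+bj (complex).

Element admittances at ω=5940 rad/s:
  Y(R1) = 0.8929+0.000j S between n3,n2
  Y(R2) = 0.0009259+0.000j S between n1,n3
  Y(C1) = 0.000+0.002222j S between n4,n0
  Y(R3) = 0.1025+0.000j S between n1,n4
  Y(R4) = 0.01021+0.000j S between n7,n6
  Y(R5) = 0.4132+0.000j S between n3,n1
  Y(C2) = 0.000+0.004449j S between n5,n7
  Y(R6) = 0.05988+0.000j S between n6,n5
  Y(R7) = 0.6757+0.000j S between n0,n3
  Y(C3) = 0.000+0.05999j S between n0,n1
  Y(R8) = 0.3484+0.000j S between n6,n1
  Y(R9) = 0.0002370+0.000j S between n6,n3
  Y(R10) = 0.0003597+0.000j S between n5,n0
  I1: injects 0.656 A into n2 (from n7)
  Y(C4) = 0.000+0.001384j S between n1,n7
  V1: constraint V(n2)−V(n0) = 1.24
Assemble and solve the 8×8 MNA system:
  V(n1)=-1.243+0.2390j  V(n2)=1.240+0.000j  V(n3)=0.2983+0.04997j  V(n4)=-1.237+0.2658j  V(n5)=-5.198-2.920j  V(n6)=-3.012+0.4379j  V(n7)=-50.63+26.92j
  i(V1)=-0.1848+0.04462j

0.001870+0.001050j A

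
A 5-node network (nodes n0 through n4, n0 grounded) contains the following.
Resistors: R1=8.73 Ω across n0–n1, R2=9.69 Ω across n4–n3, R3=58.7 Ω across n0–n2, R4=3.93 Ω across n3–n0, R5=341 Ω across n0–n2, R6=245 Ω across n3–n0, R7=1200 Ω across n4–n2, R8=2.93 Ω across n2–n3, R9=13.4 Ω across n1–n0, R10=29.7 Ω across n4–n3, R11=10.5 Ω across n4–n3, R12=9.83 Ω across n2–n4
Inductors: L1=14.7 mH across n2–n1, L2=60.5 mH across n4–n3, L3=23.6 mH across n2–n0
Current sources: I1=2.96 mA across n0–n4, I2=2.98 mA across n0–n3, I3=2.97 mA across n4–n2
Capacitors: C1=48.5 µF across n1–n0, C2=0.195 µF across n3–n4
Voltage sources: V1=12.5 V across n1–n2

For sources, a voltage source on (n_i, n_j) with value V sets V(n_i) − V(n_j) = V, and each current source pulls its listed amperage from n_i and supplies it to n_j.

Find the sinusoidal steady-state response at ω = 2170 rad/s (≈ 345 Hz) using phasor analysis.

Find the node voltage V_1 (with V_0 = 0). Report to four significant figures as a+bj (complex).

MNA unknowns: 4 node voltages V₁..V_4 plus 1 source current (V1)
R1: Y=0.1145+0.000j on G[0,1]
R2: Y=0.1032+0.000j on G[4,3]
R3: Y=0.01704+0.000j on G[0,2]
R4: Y=0.2545+0.000j on G[3,0]
L1: Y=0.000-0.03135j on G[2,1]
R5: Y=0.002933+0.000j on G[0,2]
L2: Y=0.000-0.007617j on G[4,3]
R6: Y=0.004082+0.000j on G[3,0]
I1: z[0]−=0.00296, z[4]+=0.00296
C1: Y=0.000+0.1052j on G[1,0]
R7: Y=0.0008333+0.000j on G[4,2]
R8: Y=0.3413+0.000j on G[2,3]
C2: Y=0.000+0.0004232j on G[3,4]
R9: Y=0.07463+0.000j on G[1,0]
R10: Y=0.03367+0.000j on G[4,3]
I2: z[0]−=0.00298, z[3]+=0.00298
L3: Y=0.000-0.01953j on G[2,0]
I3: z[4]−=0.00297, z[2]+=0.00297
R11: Y=0.09524+0.000j on G[4,3]
R12: Y=0.1017+0.000j on G[2,4]
V1: row V1−V2=12.5, i_V1 at 1,2
solve → V1=5.629-1.976j, V2=-6.871-1.976j, V3=-4.220-1.212j, V4=-5.027-1.463j
aux → i_V1=-1.273+0.1733j

5.629-1.976j V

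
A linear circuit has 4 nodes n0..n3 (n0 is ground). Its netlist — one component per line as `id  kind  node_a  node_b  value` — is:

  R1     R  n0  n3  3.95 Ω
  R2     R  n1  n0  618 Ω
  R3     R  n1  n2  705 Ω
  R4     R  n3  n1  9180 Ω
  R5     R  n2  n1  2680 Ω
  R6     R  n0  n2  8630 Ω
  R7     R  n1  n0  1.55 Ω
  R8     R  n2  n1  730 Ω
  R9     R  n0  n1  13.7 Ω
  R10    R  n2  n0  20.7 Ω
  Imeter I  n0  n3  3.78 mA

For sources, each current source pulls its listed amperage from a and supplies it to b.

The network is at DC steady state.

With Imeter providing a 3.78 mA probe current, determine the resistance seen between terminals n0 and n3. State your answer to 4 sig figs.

R_eq = 3.948 Ω

Apply KCL at each of the 3 non-ground nodes and solve the resulting linear system.
Node n1: branches {R2, R3, R4, R5, R7, R8, R9} → V_1 = 2.249e-06
Node n2: branches {R3, R5, R6, R8, R10} → V_2 = 1.378e-07
Node n3: branches {R1, R4, Imeter} → V_3 = 0.01492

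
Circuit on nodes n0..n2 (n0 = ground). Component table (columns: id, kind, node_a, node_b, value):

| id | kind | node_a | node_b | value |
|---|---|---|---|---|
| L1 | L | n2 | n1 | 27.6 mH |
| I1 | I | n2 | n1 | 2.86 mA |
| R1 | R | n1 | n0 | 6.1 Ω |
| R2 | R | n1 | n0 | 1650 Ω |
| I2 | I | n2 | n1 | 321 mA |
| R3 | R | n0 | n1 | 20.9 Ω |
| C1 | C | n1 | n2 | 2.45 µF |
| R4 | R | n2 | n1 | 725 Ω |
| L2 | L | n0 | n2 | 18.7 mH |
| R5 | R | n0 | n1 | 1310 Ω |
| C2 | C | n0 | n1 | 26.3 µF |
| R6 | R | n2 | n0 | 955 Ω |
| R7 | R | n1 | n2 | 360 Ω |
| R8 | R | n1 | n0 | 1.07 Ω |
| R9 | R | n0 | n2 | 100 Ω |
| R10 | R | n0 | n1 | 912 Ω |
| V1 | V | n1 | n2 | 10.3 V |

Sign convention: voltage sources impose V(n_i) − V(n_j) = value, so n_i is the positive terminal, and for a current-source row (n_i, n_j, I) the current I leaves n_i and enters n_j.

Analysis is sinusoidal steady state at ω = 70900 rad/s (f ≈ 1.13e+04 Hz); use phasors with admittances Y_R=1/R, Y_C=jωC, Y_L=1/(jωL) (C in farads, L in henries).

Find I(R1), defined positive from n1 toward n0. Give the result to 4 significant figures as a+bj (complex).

0.003997-0.007521j A

Element admittances at ω=70900 rad/s:
  Y(L1) = 0.000-0.0005110j S between n2,n1
  I1: injects 0.00286 A into n1 (from n2)
  Y(R1) = 0.1639+0.000j S between n1,n0
  Y(R2) = 0.0006061+0.000j S between n1,n0
  I2: injects 0.321 A into n1 (from n2)
  Y(R3) = 0.04785+0.000j S between n0,n1
  Y(C1) = 0.000+0.1737j S between n1,n2
  Y(R4) = 0.001379+0.000j S between n2,n1
  Y(L2) = 0.000-0.0007542j S between n0,n2
  Y(R5) = 0.0007634+0.000j S between n0,n1
  Y(C2) = 0.000+1.865j S between n0,n1
  Y(R6) = 0.001047+0.000j S between n2,n0
  Y(R7) = 0.002778+0.000j S between n1,n2
  Y(R8) = 0.9346+0.000j S between n1,n0
  Y(R9) = 0.01000+0.000j S between n0,n2
  Y(R10) = 0.001096+0.000j S between n0,n1
  V1: constraint V(n1)−V(n2) = 10.3
Assemble and solve the 3×3 MNA system:
  V(n1)=0.02438-0.04588j  V(n2)=-10.28-0.04588j
  i(V1)=0.1675-1.777j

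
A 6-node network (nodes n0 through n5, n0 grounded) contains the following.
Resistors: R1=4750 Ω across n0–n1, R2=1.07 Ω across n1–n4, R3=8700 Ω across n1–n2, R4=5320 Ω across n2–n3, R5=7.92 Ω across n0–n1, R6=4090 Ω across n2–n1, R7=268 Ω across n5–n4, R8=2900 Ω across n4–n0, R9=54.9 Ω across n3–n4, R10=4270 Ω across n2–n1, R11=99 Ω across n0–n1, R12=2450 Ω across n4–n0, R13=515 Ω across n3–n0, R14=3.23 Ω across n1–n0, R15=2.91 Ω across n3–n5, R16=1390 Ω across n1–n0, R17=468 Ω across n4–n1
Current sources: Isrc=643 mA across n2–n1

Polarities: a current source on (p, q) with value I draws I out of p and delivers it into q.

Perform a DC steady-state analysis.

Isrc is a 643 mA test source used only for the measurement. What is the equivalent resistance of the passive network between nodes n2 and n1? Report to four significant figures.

R_eq = 1282. Ω

Element admittances at DC:
  Y(R1) = 0.0002105 S between n0,n1
  Y(R2) = 0.9346 S between n1,n4
  Y(R3) = 0.0001149 S between n1,n2
  Y(R4) = 0.0001880 S between n2,n3
  Y(R5) = 0.1263 S between n0,n1
  Y(R6) = 0.0002445 S between n2,n1
  Y(R7) = 0.003731 S between n5,n4
  Y(R8) = 0.0003448 S between n4,n0
  Y(R9) = 0.01821 S between n3,n4
  Y(R10) = 0.0002342 S between n2,n1
  Y(R11) = 0.01010 S between n0,n1
  Y(R12) = 0.0004082 S between n4,n0
  Y(R13) = 0.001942 S between n3,n0
  Y(R14) = 0.3096 S between n1,n0
  Y(R15) = 0.3436 S between n3,n5
  Y(R16) = 0.0007194 S between n1,n0
  Y(R17) = 0.002137 S between n4,n1
  Isrc: injects 0.643 A into n1 (from n2)
Assemble and solve the 5×5 MNA system:
  V(n1)=0.02869  V(n2)=-824.2  V(n3)=-6.557  V(n4)=-0.1217  V(n5)=-6.488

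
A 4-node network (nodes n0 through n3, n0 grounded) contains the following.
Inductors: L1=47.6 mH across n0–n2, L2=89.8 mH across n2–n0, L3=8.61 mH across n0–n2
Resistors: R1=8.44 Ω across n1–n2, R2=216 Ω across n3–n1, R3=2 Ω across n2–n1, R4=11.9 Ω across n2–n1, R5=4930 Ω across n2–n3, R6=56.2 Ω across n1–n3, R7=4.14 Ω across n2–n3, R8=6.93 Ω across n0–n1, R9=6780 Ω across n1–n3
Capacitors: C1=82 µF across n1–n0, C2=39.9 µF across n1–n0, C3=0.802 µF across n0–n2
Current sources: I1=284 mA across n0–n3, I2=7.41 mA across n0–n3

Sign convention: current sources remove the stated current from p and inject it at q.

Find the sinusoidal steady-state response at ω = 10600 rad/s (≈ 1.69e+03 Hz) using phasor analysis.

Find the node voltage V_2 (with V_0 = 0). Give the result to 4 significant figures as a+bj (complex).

0.3969-0.2205j V

MNA unknowns: 3 node voltages V₁..V_3
L1: Y=0.000-0.001982j on G[0,2]
R1: Y=0.1185+0.000j on G[1,2]
C1: Y=0.000+0.8692j on G[1,0]
R2: Y=0.004630+0.000j on G[3,1]
R3: Y=0.5000+0.000j on G[2,1]
L2: Y=0.000-0.001051j on G[2,0]
R4: Y=0.08403+0.000j on G[2,1]
L3: Y=0.000-0.01096j on G[0,2]
R5: Y=0.0002028+0.000j on G[2,3]
R6: Y=0.01779+0.000j on G[1,3]
R7: Y=0.2415+0.000j on G[2,3]
R8: Y=0.1443+0.000j on G[0,1]
R9: Y=0.0001475+0.000j on G[1,3]
C2: Y=0.000+0.4229j on G[1,0]
C3: Y=0.000+0.008501j on G[0,2]
I1: z[0]−=0.284, z[3]+=0.284
I2: z[0]−=0.00741, z[3]+=0.00741
solve → V1=0.02664-0.2235j, V2=0.3969-0.2205j, V3=1.468-0.2207j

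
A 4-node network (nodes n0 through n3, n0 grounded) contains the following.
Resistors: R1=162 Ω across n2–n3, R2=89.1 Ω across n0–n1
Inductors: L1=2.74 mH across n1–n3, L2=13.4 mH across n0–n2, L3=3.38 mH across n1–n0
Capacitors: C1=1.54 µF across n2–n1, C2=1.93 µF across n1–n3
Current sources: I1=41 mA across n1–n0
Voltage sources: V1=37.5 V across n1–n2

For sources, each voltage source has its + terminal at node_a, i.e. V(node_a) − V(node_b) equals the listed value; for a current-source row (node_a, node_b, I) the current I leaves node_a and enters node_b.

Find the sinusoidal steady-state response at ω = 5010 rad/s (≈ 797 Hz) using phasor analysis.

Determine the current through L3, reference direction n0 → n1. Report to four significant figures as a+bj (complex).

0.09818+0.4312j A

Apply KCL at each of the 3 non-ground nodes and solve the resulting linear system.
Node n1: branches {L1, C1, C2, R2, L3, I1, V1} → V_1 = 7.301-1.663j
Node n2: branches {R1, C1, L2, V1} → V_2 = -30.20-1.663j
Node n3: branches {R1, L1, C2} → V_3 = 6.947-5.292j
Source currents: i(V1)=-0.2541+0.1829j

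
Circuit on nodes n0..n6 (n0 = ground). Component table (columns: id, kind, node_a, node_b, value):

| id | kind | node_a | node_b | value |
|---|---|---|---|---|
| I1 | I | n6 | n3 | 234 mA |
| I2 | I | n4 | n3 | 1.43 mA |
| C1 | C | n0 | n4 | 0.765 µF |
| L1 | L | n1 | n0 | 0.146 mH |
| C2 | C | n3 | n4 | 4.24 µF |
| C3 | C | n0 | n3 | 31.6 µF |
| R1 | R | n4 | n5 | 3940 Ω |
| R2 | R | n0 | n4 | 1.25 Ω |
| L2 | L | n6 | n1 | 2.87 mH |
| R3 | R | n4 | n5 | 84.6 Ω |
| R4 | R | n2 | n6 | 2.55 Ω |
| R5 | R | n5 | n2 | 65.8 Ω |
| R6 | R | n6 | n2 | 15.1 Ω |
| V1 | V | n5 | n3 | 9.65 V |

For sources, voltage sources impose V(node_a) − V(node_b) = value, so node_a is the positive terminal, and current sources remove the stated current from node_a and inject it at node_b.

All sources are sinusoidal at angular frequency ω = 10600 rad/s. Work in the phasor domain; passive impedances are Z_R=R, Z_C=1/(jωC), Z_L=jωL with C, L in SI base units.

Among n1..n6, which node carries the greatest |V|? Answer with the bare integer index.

5

MNA unknowns: 6 node voltages V₁..V_6 plus 1 source current (V1)
I1: z[6]−=0.234, z[3]+=0.234
I2: z[4]−=0.00143, z[3]+=0.00143
C1: Y=0.000+0.008109j on G[0,4]
L1: Y=0.000-0.6462j on G[1,0]
C2: Y=0.000+0.04494j on G[3,4]
C3: Y=0.000+0.3350j on G[0,3]
R1: Y=0.0002538+0.000j on G[4,5]
R2: Y=0.8000+0.000j on G[0,4]
L2: Y=0.000-0.03287j on G[6,1]
R3: Y=0.01182+0.000j on G[4,5]
R4: Y=0.3922+0.000j on G[2,6]
R5: Y=0.01520+0.000j on G[5,2]
R6: Y=0.06623+0.000j on G[6,2]
V1: row V5−V3=9.65, i_V1 at 5,3
solve → V1=-0.05737-0.1174j, V2=-0.8402-2.345j, V3=-0.08508+0.09483j, V4=0.1344-0.01208j, V5=9.565+0.09483j, V6=-1.185-2.425j
aux → i_V1=-0.2720-0.03836j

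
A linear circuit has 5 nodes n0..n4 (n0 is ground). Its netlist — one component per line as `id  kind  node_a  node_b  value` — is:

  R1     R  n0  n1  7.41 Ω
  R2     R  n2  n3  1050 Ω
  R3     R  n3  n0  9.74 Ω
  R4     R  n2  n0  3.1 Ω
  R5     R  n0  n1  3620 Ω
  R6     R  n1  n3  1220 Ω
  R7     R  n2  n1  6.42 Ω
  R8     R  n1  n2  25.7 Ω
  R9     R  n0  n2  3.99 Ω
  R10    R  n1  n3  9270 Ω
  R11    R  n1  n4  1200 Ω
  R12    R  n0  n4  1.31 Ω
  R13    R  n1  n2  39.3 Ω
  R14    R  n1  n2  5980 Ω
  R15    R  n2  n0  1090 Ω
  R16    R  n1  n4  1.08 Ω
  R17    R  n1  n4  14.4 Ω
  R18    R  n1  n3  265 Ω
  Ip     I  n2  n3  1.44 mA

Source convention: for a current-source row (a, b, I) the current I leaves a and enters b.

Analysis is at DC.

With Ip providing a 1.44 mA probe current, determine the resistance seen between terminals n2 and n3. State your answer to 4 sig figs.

Apply KCL at each of the 4 non-ground nodes and solve the resulting linear system.
Node n1: branches {R1, R5, R6, R7, R8, R10, R11, R13, R14, R16, R17, R18} → V_1 = -0.0004553
Node n2: branches {R2, R4, R7, R8, R9, R13, R14, R15, Ip} → V_2 = -0.001921
Node n3: branches {R2, R3, R6, R10, R18, Ip} → V_3 = 0.01326
Node n4: branches {R11, R12, R16, R17} → V_4 = -0.0002578

R_eq = 10.54 Ω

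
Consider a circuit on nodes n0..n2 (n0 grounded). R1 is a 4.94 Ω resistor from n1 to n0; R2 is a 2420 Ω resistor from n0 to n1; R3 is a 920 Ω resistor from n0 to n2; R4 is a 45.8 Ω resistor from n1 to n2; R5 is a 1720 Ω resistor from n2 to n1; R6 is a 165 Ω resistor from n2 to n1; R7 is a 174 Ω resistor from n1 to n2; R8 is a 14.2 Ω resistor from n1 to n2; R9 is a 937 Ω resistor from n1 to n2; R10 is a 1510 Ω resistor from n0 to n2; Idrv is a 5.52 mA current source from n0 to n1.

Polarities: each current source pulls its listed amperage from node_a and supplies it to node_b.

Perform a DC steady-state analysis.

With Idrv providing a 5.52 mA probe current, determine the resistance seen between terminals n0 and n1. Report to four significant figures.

R_eq = 4.888 Ω

MNA unknowns: 2 node voltages V₁..V_2
R1: Y=0.2024 on G[1,0]
R2: Y=0.0004132 on G[0,1]
R3: Y=0.001087 on G[0,2]
R4: Y=0.02183 on G[1,2]
R5: Y=0.0005814 on G[2,1]
R6: Y=0.006061 on G[2,1]
R7: Y=0.005747 on G[1,2]
R8: Y=0.07042 on G[1,2]
R9: Y=0.001067 on G[1,2]
R10: Y=0.0006623 on G[0,2]
Idrv: z[0]−=0.00552, z[1]+=0.00552
solve → V1=0.02698, V2=0.02655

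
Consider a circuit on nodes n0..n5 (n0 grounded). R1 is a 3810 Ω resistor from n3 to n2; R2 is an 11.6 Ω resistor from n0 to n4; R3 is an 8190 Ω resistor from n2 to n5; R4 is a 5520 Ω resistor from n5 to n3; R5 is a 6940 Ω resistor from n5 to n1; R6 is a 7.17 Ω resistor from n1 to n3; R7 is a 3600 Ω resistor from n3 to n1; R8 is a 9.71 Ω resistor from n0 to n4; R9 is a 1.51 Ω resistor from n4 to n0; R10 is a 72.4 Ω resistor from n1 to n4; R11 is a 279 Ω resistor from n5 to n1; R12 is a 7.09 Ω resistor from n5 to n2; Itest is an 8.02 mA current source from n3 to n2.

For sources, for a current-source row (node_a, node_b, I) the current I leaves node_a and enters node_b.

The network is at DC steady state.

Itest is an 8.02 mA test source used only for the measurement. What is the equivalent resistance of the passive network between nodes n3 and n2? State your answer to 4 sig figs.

R_eq = 251.6 Ω

MNA unknowns: 5 node voltages V₁..V_5
R1: Y=0.0002625 on G[3,2]
R2: Y=0.08621 on G[0,4]
R3: Y=0.0001221 on G[2,5]
R4: Y=0.0001812 on G[5,3]
R5: Y=0.0001441 on G[5,1]
R6: Y=0.1395 on G[1,3]
R7: Y=0.0002778 on G[3,1]
R8: Y=0.1030 on G[0,4]
R9: Y=0.6623 on G[4,0]
R10: Y=0.01381 on G[1,4]
R11: Y=0.003584 on G[5,1]
R12: Y=0.1410 on G[5,2]
Itest: z[3]−=0.00802, z[2]+=0.00802
solve → V1=0.000, V2=1.967, V3=-0.05105, V4=0.000, V5=1.914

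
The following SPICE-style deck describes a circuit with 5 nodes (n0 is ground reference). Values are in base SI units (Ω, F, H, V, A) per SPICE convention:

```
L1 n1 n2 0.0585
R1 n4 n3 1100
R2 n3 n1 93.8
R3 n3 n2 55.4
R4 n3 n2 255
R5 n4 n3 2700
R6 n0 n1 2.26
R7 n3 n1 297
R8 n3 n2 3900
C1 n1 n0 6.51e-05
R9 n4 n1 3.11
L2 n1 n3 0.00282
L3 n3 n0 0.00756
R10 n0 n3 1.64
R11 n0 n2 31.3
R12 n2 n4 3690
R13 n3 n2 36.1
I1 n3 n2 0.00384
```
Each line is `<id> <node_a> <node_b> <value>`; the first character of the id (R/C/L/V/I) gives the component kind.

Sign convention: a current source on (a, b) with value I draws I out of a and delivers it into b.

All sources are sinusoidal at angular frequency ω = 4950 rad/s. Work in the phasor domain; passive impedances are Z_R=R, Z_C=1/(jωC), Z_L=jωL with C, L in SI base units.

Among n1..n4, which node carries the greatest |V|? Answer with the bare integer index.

Apply KCL at each of the 4 non-ground nodes and solve the resulting linear system.
Node n1: branches {L1, R2, R6, R7, C1, R9, L2} → V_1 = -4.679e-05+3.941e-05j
Node n2: branches {L1, R3, R4, R8, R11, R12, R13, I1} → V_2 = 0.04527+0.001784j
Node n3: branches {R1, R2, R3, R4, R5, R7, R8, L2, L3, R10, R13, I1} → V_3 = -0.002308-0.0001985j
Node n4: branches {R1, R5, R9, R12} → V_4 = -1.774e-05+3.993e-05j

2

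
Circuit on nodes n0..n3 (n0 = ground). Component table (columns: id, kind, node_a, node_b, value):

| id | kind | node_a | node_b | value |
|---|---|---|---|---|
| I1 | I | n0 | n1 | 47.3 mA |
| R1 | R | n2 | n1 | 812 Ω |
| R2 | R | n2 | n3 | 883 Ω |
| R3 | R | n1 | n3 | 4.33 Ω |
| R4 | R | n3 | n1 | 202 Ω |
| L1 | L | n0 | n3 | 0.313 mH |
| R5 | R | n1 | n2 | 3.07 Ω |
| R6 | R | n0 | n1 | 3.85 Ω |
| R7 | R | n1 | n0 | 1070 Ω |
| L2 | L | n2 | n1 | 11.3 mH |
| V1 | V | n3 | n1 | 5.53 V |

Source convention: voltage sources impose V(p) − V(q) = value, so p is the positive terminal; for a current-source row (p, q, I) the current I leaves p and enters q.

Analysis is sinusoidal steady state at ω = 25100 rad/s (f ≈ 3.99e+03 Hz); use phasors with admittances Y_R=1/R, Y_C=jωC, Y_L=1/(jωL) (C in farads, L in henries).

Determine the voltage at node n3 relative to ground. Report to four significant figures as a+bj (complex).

Apply KCL at each of the 3 non-ground nodes and solve the resulting linear system.
Node n1: branches {I1, R1, R3, R4, R5, R6, R7, L2, V1} → V_1 = -0.9182+2.252j
Node n2: branches {R1, R2, R5, L2} → V_2 = -0.8991+2.252j
Node n3: branches {R2, R3, R4, L1, V1} → V_3 = 4.612+2.252j
Source currents: i(V1)=-1.597+0.5870j

4.612+2.252j V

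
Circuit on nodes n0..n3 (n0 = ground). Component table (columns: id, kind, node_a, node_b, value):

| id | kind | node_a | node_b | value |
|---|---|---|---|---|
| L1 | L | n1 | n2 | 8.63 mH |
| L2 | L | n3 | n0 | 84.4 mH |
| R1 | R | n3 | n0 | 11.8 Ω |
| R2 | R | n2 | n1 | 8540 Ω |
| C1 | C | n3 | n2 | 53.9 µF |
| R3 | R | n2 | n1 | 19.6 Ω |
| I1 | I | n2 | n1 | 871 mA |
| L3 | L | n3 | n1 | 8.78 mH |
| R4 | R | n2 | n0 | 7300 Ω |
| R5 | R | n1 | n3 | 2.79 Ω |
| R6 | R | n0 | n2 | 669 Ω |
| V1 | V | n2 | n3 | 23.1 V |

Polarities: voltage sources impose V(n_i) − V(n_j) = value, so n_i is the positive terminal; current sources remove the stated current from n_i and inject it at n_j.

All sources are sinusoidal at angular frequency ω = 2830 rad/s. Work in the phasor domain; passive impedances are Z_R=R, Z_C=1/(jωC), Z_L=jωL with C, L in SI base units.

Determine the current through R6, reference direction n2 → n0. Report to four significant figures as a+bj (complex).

0.03388-3.154e-05j A

MNA unknowns: 3 node voltages V₁..V_3 plus 1 source current (V1)
L1: Y=0.000-0.04095j on G[1,2]
L2: Y=0.000-0.004187j on G[3,0]
R1: Y=0.08475+0.000j on G[3,0]
R2: Y=0.0001171+0.000j on G[2,1]
C1: Y=0.000+0.1525j on G[3,2]
R3: Y=0.05102+0.000j on G[2,1]
I1: z[2]−=0.871, z[1]+=0.871
L3: Y=0.000-0.04025j on G[3,1]
R4: Y=0.0001370+0.000j on G[2,0]
R5: Y=0.3584+0.000j on G[1,3]
R6: Y=0.001495+0.000j on G[0,2]
V1: row V2−V3=23.1, i_V1 at 2,3
solve → V1=4.827-1.287j, V2=22.66-0.02110j, V3=-0.4354-0.02110j
aux → i_V1=-1.872-2.858j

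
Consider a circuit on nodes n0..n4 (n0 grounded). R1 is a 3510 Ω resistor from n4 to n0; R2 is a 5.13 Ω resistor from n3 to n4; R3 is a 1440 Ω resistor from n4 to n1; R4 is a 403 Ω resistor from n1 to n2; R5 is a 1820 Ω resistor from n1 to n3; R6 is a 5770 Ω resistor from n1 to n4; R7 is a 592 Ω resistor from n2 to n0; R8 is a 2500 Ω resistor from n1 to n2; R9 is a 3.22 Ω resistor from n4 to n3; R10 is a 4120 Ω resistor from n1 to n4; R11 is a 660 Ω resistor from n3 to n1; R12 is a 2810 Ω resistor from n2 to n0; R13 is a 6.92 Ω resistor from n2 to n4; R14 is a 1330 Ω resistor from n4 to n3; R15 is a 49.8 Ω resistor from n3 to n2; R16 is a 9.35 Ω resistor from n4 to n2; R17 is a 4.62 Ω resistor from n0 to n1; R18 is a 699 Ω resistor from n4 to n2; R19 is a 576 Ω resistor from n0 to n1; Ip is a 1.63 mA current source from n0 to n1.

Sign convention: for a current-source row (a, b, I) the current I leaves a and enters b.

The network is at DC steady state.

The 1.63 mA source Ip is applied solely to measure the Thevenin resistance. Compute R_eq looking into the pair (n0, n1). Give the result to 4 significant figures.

Apply KCL at each of the 4 non-ground nodes and solve the resulting linear system.
Node n1: branches {R3, R4, R5, R6, R8, R10, R11, R17, R19, Ip} → V_1 = 0.007414
Node n2: branches {R4, R7, R8, R12, R13, R15, R16, R18} → V_2 = 0.005345
Node n3: branches {R2, R5, R9, R11, R14, R15} → V_3 = 0.005370
Node n4: branches {R1, R2, R3, R6, R9, R10, R13, R14, R16, R18} → V_4 = 0.005362

R_eq = 4.548 Ω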